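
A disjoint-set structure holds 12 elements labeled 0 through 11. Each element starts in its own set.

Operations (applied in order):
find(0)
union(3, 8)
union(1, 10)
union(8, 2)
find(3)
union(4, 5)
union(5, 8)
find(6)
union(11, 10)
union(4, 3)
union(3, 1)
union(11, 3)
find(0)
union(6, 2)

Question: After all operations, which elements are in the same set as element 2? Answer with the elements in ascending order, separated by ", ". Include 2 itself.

Step 1: find(0) -> no change; set of 0 is {0}
Step 2: union(3, 8) -> merged; set of 3 now {3, 8}
Step 3: union(1, 10) -> merged; set of 1 now {1, 10}
Step 4: union(8, 2) -> merged; set of 8 now {2, 3, 8}
Step 5: find(3) -> no change; set of 3 is {2, 3, 8}
Step 6: union(4, 5) -> merged; set of 4 now {4, 5}
Step 7: union(5, 8) -> merged; set of 5 now {2, 3, 4, 5, 8}
Step 8: find(6) -> no change; set of 6 is {6}
Step 9: union(11, 10) -> merged; set of 11 now {1, 10, 11}
Step 10: union(4, 3) -> already same set; set of 4 now {2, 3, 4, 5, 8}
Step 11: union(3, 1) -> merged; set of 3 now {1, 2, 3, 4, 5, 8, 10, 11}
Step 12: union(11, 3) -> already same set; set of 11 now {1, 2, 3, 4, 5, 8, 10, 11}
Step 13: find(0) -> no change; set of 0 is {0}
Step 14: union(6, 2) -> merged; set of 6 now {1, 2, 3, 4, 5, 6, 8, 10, 11}
Component of 2: {1, 2, 3, 4, 5, 6, 8, 10, 11}

Answer: 1, 2, 3, 4, 5, 6, 8, 10, 11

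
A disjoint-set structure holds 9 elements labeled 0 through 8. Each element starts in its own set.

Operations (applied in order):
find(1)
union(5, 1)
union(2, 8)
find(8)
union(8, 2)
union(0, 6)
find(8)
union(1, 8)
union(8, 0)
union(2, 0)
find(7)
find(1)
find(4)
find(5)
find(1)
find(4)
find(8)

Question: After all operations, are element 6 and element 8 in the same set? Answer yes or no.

Step 1: find(1) -> no change; set of 1 is {1}
Step 2: union(5, 1) -> merged; set of 5 now {1, 5}
Step 3: union(2, 8) -> merged; set of 2 now {2, 8}
Step 4: find(8) -> no change; set of 8 is {2, 8}
Step 5: union(8, 2) -> already same set; set of 8 now {2, 8}
Step 6: union(0, 6) -> merged; set of 0 now {0, 6}
Step 7: find(8) -> no change; set of 8 is {2, 8}
Step 8: union(1, 8) -> merged; set of 1 now {1, 2, 5, 8}
Step 9: union(8, 0) -> merged; set of 8 now {0, 1, 2, 5, 6, 8}
Step 10: union(2, 0) -> already same set; set of 2 now {0, 1, 2, 5, 6, 8}
Step 11: find(7) -> no change; set of 7 is {7}
Step 12: find(1) -> no change; set of 1 is {0, 1, 2, 5, 6, 8}
Step 13: find(4) -> no change; set of 4 is {4}
Step 14: find(5) -> no change; set of 5 is {0, 1, 2, 5, 6, 8}
Step 15: find(1) -> no change; set of 1 is {0, 1, 2, 5, 6, 8}
Step 16: find(4) -> no change; set of 4 is {4}
Step 17: find(8) -> no change; set of 8 is {0, 1, 2, 5, 6, 8}
Set of 6: {0, 1, 2, 5, 6, 8}; 8 is a member.

Answer: yes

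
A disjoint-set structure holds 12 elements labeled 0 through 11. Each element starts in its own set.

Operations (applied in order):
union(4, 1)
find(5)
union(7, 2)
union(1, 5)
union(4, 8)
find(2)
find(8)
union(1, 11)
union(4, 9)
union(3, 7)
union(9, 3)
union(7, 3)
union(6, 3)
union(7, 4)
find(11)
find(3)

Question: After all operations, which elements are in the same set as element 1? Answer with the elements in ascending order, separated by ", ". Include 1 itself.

Answer: 1, 2, 3, 4, 5, 6, 7, 8, 9, 11

Derivation:
Step 1: union(4, 1) -> merged; set of 4 now {1, 4}
Step 2: find(5) -> no change; set of 5 is {5}
Step 3: union(7, 2) -> merged; set of 7 now {2, 7}
Step 4: union(1, 5) -> merged; set of 1 now {1, 4, 5}
Step 5: union(4, 8) -> merged; set of 4 now {1, 4, 5, 8}
Step 6: find(2) -> no change; set of 2 is {2, 7}
Step 7: find(8) -> no change; set of 8 is {1, 4, 5, 8}
Step 8: union(1, 11) -> merged; set of 1 now {1, 4, 5, 8, 11}
Step 9: union(4, 9) -> merged; set of 4 now {1, 4, 5, 8, 9, 11}
Step 10: union(3, 7) -> merged; set of 3 now {2, 3, 7}
Step 11: union(9, 3) -> merged; set of 9 now {1, 2, 3, 4, 5, 7, 8, 9, 11}
Step 12: union(7, 3) -> already same set; set of 7 now {1, 2, 3, 4, 5, 7, 8, 9, 11}
Step 13: union(6, 3) -> merged; set of 6 now {1, 2, 3, 4, 5, 6, 7, 8, 9, 11}
Step 14: union(7, 4) -> already same set; set of 7 now {1, 2, 3, 4, 5, 6, 7, 8, 9, 11}
Step 15: find(11) -> no change; set of 11 is {1, 2, 3, 4, 5, 6, 7, 8, 9, 11}
Step 16: find(3) -> no change; set of 3 is {1, 2, 3, 4, 5, 6, 7, 8, 9, 11}
Component of 1: {1, 2, 3, 4, 5, 6, 7, 8, 9, 11}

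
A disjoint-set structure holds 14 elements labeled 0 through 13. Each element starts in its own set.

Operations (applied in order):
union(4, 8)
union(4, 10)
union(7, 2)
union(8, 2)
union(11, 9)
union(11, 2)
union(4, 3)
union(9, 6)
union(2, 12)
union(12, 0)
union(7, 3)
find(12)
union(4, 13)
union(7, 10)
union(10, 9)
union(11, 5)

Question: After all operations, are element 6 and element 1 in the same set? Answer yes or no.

Step 1: union(4, 8) -> merged; set of 4 now {4, 8}
Step 2: union(4, 10) -> merged; set of 4 now {4, 8, 10}
Step 3: union(7, 2) -> merged; set of 7 now {2, 7}
Step 4: union(8, 2) -> merged; set of 8 now {2, 4, 7, 8, 10}
Step 5: union(11, 9) -> merged; set of 11 now {9, 11}
Step 6: union(11, 2) -> merged; set of 11 now {2, 4, 7, 8, 9, 10, 11}
Step 7: union(4, 3) -> merged; set of 4 now {2, 3, 4, 7, 8, 9, 10, 11}
Step 8: union(9, 6) -> merged; set of 9 now {2, 3, 4, 6, 7, 8, 9, 10, 11}
Step 9: union(2, 12) -> merged; set of 2 now {2, 3, 4, 6, 7, 8, 9, 10, 11, 12}
Step 10: union(12, 0) -> merged; set of 12 now {0, 2, 3, 4, 6, 7, 8, 9, 10, 11, 12}
Step 11: union(7, 3) -> already same set; set of 7 now {0, 2, 3, 4, 6, 7, 8, 9, 10, 11, 12}
Step 12: find(12) -> no change; set of 12 is {0, 2, 3, 4, 6, 7, 8, 9, 10, 11, 12}
Step 13: union(4, 13) -> merged; set of 4 now {0, 2, 3, 4, 6, 7, 8, 9, 10, 11, 12, 13}
Step 14: union(7, 10) -> already same set; set of 7 now {0, 2, 3, 4, 6, 7, 8, 9, 10, 11, 12, 13}
Step 15: union(10, 9) -> already same set; set of 10 now {0, 2, 3, 4, 6, 7, 8, 9, 10, 11, 12, 13}
Step 16: union(11, 5) -> merged; set of 11 now {0, 2, 3, 4, 5, 6, 7, 8, 9, 10, 11, 12, 13}
Set of 6: {0, 2, 3, 4, 5, 6, 7, 8, 9, 10, 11, 12, 13}; 1 is not a member.

Answer: no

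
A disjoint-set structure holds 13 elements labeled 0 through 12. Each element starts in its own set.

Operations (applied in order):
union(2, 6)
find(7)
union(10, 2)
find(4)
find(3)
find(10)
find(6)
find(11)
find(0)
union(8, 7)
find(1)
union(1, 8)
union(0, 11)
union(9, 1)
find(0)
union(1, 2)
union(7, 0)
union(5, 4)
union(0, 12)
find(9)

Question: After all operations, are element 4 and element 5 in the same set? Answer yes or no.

Answer: yes

Derivation:
Step 1: union(2, 6) -> merged; set of 2 now {2, 6}
Step 2: find(7) -> no change; set of 7 is {7}
Step 3: union(10, 2) -> merged; set of 10 now {2, 6, 10}
Step 4: find(4) -> no change; set of 4 is {4}
Step 5: find(3) -> no change; set of 3 is {3}
Step 6: find(10) -> no change; set of 10 is {2, 6, 10}
Step 7: find(6) -> no change; set of 6 is {2, 6, 10}
Step 8: find(11) -> no change; set of 11 is {11}
Step 9: find(0) -> no change; set of 0 is {0}
Step 10: union(8, 7) -> merged; set of 8 now {7, 8}
Step 11: find(1) -> no change; set of 1 is {1}
Step 12: union(1, 8) -> merged; set of 1 now {1, 7, 8}
Step 13: union(0, 11) -> merged; set of 0 now {0, 11}
Step 14: union(9, 1) -> merged; set of 9 now {1, 7, 8, 9}
Step 15: find(0) -> no change; set of 0 is {0, 11}
Step 16: union(1, 2) -> merged; set of 1 now {1, 2, 6, 7, 8, 9, 10}
Step 17: union(7, 0) -> merged; set of 7 now {0, 1, 2, 6, 7, 8, 9, 10, 11}
Step 18: union(5, 4) -> merged; set of 5 now {4, 5}
Step 19: union(0, 12) -> merged; set of 0 now {0, 1, 2, 6, 7, 8, 9, 10, 11, 12}
Step 20: find(9) -> no change; set of 9 is {0, 1, 2, 6, 7, 8, 9, 10, 11, 12}
Set of 4: {4, 5}; 5 is a member.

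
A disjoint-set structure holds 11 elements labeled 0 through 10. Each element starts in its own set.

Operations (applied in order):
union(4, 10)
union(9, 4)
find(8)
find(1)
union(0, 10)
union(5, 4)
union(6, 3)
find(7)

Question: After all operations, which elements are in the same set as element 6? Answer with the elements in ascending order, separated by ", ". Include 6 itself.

Step 1: union(4, 10) -> merged; set of 4 now {4, 10}
Step 2: union(9, 4) -> merged; set of 9 now {4, 9, 10}
Step 3: find(8) -> no change; set of 8 is {8}
Step 4: find(1) -> no change; set of 1 is {1}
Step 5: union(0, 10) -> merged; set of 0 now {0, 4, 9, 10}
Step 6: union(5, 4) -> merged; set of 5 now {0, 4, 5, 9, 10}
Step 7: union(6, 3) -> merged; set of 6 now {3, 6}
Step 8: find(7) -> no change; set of 7 is {7}
Component of 6: {3, 6}

Answer: 3, 6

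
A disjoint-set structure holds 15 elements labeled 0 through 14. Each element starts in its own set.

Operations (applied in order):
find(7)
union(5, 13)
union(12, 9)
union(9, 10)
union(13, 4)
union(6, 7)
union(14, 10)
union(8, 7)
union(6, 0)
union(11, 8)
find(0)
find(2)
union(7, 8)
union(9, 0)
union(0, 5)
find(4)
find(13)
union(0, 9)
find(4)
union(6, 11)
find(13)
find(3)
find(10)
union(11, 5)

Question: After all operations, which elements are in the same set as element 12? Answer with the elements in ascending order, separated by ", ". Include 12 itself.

Answer: 0, 4, 5, 6, 7, 8, 9, 10, 11, 12, 13, 14

Derivation:
Step 1: find(7) -> no change; set of 7 is {7}
Step 2: union(5, 13) -> merged; set of 5 now {5, 13}
Step 3: union(12, 9) -> merged; set of 12 now {9, 12}
Step 4: union(9, 10) -> merged; set of 9 now {9, 10, 12}
Step 5: union(13, 4) -> merged; set of 13 now {4, 5, 13}
Step 6: union(6, 7) -> merged; set of 6 now {6, 7}
Step 7: union(14, 10) -> merged; set of 14 now {9, 10, 12, 14}
Step 8: union(8, 7) -> merged; set of 8 now {6, 7, 8}
Step 9: union(6, 0) -> merged; set of 6 now {0, 6, 7, 8}
Step 10: union(11, 8) -> merged; set of 11 now {0, 6, 7, 8, 11}
Step 11: find(0) -> no change; set of 0 is {0, 6, 7, 8, 11}
Step 12: find(2) -> no change; set of 2 is {2}
Step 13: union(7, 8) -> already same set; set of 7 now {0, 6, 7, 8, 11}
Step 14: union(9, 0) -> merged; set of 9 now {0, 6, 7, 8, 9, 10, 11, 12, 14}
Step 15: union(0, 5) -> merged; set of 0 now {0, 4, 5, 6, 7, 8, 9, 10, 11, 12, 13, 14}
Step 16: find(4) -> no change; set of 4 is {0, 4, 5, 6, 7, 8, 9, 10, 11, 12, 13, 14}
Step 17: find(13) -> no change; set of 13 is {0, 4, 5, 6, 7, 8, 9, 10, 11, 12, 13, 14}
Step 18: union(0, 9) -> already same set; set of 0 now {0, 4, 5, 6, 7, 8, 9, 10, 11, 12, 13, 14}
Step 19: find(4) -> no change; set of 4 is {0, 4, 5, 6, 7, 8, 9, 10, 11, 12, 13, 14}
Step 20: union(6, 11) -> already same set; set of 6 now {0, 4, 5, 6, 7, 8, 9, 10, 11, 12, 13, 14}
Step 21: find(13) -> no change; set of 13 is {0, 4, 5, 6, 7, 8, 9, 10, 11, 12, 13, 14}
Step 22: find(3) -> no change; set of 3 is {3}
Step 23: find(10) -> no change; set of 10 is {0, 4, 5, 6, 7, 8, 9, 10, 11, 12, 13, 14}
Step 24: union(11, 5) -> already same set; set of 11 now {0, 4, 5, 6, 7, 8, 9, 10, 11, 12, 13, 14}
Component of 12: {0, 4, 5, 6, 7, 8, 9, 10, 11, 12, 13, 14}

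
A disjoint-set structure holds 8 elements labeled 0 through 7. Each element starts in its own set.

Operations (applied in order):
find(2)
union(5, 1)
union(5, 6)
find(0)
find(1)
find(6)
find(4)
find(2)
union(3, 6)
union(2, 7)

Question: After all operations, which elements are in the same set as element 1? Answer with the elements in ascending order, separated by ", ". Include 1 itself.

Step 1: find(2) -> no change; set of 2 is {2}
Step 2: union(5, 1) -> merged; set of 5 now {1, 5}
Step 3: union(5, 6) -> merged; set of 5 now {1, 5, 6}
Step 4: find(0) -> no change; set of 0 is {0}
Step 5: find(1) -> no change; set of 1 is {1, 5, 6}
Step 6: find(6) -> no change; set of 6 is {1, 5, 6}
Step 7: find(4) -> no change; set of 4 is {4}
Step 8: find(2) -> no change; set of 2 is {2}
Step 9: union(3, 6) -> merged; set of 3 now {1, 3, 5, 6}
Step 10: union(2, 7) -> merged; set of 2 now {2, 7}
Component of 1: {1, 3, 5, 6}

Answer: 1, 3, 5, 6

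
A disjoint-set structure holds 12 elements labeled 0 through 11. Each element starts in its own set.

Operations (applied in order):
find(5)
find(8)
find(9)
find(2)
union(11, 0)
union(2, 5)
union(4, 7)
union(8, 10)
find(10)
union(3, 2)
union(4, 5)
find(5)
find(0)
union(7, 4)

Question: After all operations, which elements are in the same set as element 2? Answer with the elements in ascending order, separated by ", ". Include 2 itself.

Step 1: find(5) -> no change; set of 5 is {5}
Step 2: find(8) -> no change; set of 8 is {8}
Step 3: find(9) -> no change; set of 9 is {9}
Step 4: find(2) -> no change; set of 2 is {2}
Step 5: union(11, 0) -> merged; set of 11 now {0, 11}
Step 6: union(2, 5) -> merged; set of 2 now {2, 5}
Step 7: union(4, 7) -> merged; set of 4 now {4, 7}
Step 8: union(8, 10) -> merged; set of 8 now {8, 10}
Step 9: find(10) -> no change; set of 10 is {8, 10}
Step 10: union(3, 2) -> merged; set of 3 now {2, 3, 5}
Step 11: union(4, 5) -> merged; set of 4 now {2, 3, 4, 5, 7}
Step 12: find(5) -> no change; set of 5 is {2, 3, 4, 5, 7}
Step 13: find(0) -> no change; set of 0 is {0, 11}
Step 14: union(7, 4) -> already same set; set of 7 now {2, 3, 4, 5, 7}
Component of 2: {2, 3, 4, 5, 7}

Answer: 2, 3, 4, 5, 7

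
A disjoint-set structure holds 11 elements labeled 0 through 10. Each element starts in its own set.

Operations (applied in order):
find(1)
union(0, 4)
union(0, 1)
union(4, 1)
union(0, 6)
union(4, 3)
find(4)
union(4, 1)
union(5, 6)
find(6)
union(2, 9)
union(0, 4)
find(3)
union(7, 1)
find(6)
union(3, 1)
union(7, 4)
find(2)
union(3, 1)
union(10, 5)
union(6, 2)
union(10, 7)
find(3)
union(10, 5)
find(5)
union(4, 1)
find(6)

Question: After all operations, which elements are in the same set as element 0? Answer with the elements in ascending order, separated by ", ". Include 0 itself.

Answer: 0, 1, 2, 3, 4, 5, 6, 7, 9, 10

Derivation:
Step 1: find(1) -> no change; set of 1 is {1}
Step 2: union(0, 4) -> merged; set of 0 now {0, 4}
Step 3: union(0, 1) -> merged; set of 0 now {0, 1, 4}
Step 4: union(4, 1) -> already same set; set of 4 now {0, 1, 4}
Step 5: union(0, 6) -> merged; set of 0 now {0, 1, 4, 6}
Step 6: union(4, 3) -> merged; set of 4 now {0, 1, 3, 4, 6}
Step 7: find(4) -> no change; set of 4 is {0, 1, 3, 4, 6}
Step 8: union(4, 1) -> already same set; set of 4 now {0, 1, 3, 4, 6}
Step 9: union(5, 6) -> merged; set of 5 now {0, 1, 3, 4, 5, 6}
Step 10: find(6) -> no change; set of 6 is {0, 1, 3, 4, 5, 6}
Step 11: union(2, 9) -> merged; set of 2 now {2, 9}
Step 12: union(0, 4) -> already same set; set of 0 now {0, 1, 3, 4, 5, 6}
Step 13: find(3) -> no change; set of 3 is {0, 1, 3, 4, 5, 6}
Step 14: union(7, 1) -> merged; set of 7 now {0, 1, 3, 4, 5, 6, 7}
Step 15: find(6) -> no change; set of 6 is {0, 1, 3, 4, 5, 6, 7}
Step 16: union(3, 1) -> already same set; set of 3 now {0, 1, 3, 4, 5, 6, 7}
Step 17: union(7, 4) -> already same set; set of 7 now {0, 1, 3, 4, 5, 6, 7}
Step 18: find(2) -> no change; set of 2 is {2, 9}
Step 19: union(3, 1) -> already same set; set of 3 now {0, 1, 3, 4, 5, 6, 7}
Step 20: union(10, 5) -> merged; set of 10 now {0, 1, 3, 4, 5, 6, 7, 10}
Step 21: union(6, 2) -> merged; set of 6 now {0, 1, 2, 3, 4, 5, 6, 7, 9, 10}
Step 22: union(10, 7) -> already same set; set of 10 now {0, 1, 2, 3, 4, 5, 6, 7, 9, 10}
Step 23: find(3) -> no change; set of 3 is {0, 1, 2, 3, 4, 5, 6, 7, 9, 10}
Step 24: union(10, 5) -> already same set; set of 10 now {0, 1, 2, 3, 4, 5, 6, 7, 9, 10}
Step 25: find(5) -> no change; set of 5 is {0, 1, 2, 3, 4, 5, 6, 7, 9, 10}
Step 26: union(4, 1) -> already same set; set of 4 now {0, 1, 2, 3, 4, 5, 6, 7, 9, 10}
Step 27: find(6) -> no change; set of 6 is {0, 1, 2, 3, 4, 5, 6, 7, 9, 10}
Component of 0: {0, 1, 2, 3, 4, 5, 6, 7, 9, 10}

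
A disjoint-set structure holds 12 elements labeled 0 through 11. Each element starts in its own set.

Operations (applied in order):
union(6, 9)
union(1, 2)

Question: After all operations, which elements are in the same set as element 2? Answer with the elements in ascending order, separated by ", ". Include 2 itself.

Answer: 1, 2

Derivation:
Step 1: union(6, 9) -> merged; set of 6 now {6, 9}
Step 2: union(1, 2) -> merged; set of 1 now {1, 2}
Component of 2: {1, 2}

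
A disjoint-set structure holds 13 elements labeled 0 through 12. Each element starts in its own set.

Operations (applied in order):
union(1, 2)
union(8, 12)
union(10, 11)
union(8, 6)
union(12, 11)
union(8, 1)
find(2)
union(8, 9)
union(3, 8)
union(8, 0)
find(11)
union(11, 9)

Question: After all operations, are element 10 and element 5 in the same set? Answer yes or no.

Step 1: union(1, 2) -> merged; set of 1 now {1, 2}
Step 2: union(8, 12) -> merged; set of 8 now {8, 12}
Step 3: union(10, 11) -> merged; set of 10 now {10, 11}
Step 4: union(8, 6) -> merged; set of 8 now {6, 8, 12}
Step 5: union(12, 11) -> merged; set of 12 now {6, 8, 10, 11, 12}
Step 6: union(8, 1) -> merged; set of 8 now {1, 2, 6, 8, 10, 11, 12}
Step 7: find(2) -> no change; set of 2 is {1, 2, 6, 8, 10, 11, 12}
Step 8: union(8, 9) -> merged; set of 8 now {1, 2, 6, 8, 9, 10, 11, 12}
Step 9: union(3, 8) -> merged; set of 3 now {1, 2, 3, 6, 8, 9, 10, 11, 12}
Step 10: union(8, 0) -> merged; set of 8 now {0, 1, 2, 3, 6, 8, 9, 10, 11, 12}
Step 11: find(11) -> no change; set of 11 is {0, 1, 2, 3, 6, 8, 9, 10, 11, 12}
Step 12: union(11, 9) -> already same set; set of 11 now {0, 1, 2, 3, 6, 8, 9, 10, 11, 12}
Set of 10: {0, 1, 2, 3, 6, 8, 9, 10, 11, 12}; 5 is not a member.

Answer: no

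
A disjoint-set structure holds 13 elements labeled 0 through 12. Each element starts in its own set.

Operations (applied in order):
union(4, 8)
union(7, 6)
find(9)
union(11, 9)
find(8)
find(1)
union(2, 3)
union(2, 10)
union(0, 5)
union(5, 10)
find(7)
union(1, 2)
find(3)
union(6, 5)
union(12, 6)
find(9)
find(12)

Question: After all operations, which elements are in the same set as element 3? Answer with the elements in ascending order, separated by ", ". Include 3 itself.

Step 1: union(4, 8) -> merged; set of 4 now {4, 8}
Step 2: union(7, 6) -> merged; set of 7 now {6, 7}
Step 3: find(9) -> no change; set of 9 is {9}
Step 4: union(11, 9) -> merged; set of 11 now {9, 11}
Step 5: find(8) -> no change; set of 8 is {4, 8}
Step 6: find(1) -> no change; set of 1 is {1}
Step 7: union(2, 3) -> merged; set of 2 now {2, 3}
Step 8: union(2, 10) -> merged; set of 2 now {2, 3, 10}
Step 9: union(0, 5) -> merged; set of 0 now {0, 5}
Step 10: union(5, 10) -> merged; set of 5 now {0, 2, 3, 5, 10}
Step 11: find(7) -> no change; set of 7 is {6, 7}
Step 12: union(1, 2) -> merged; set of 1 now {0, 1, 2, 3, 5, 10}
Step 13: find(3) -> no change; set of 3 is {0, 1, 2, 3, 5, 10}
Step 14: union(6, 5) -> merged; set of 6 now {0, 1, 2, 3, 5, 6, 7, 10}
Step 15: union(12, 6) -> merged; set of 12 now {0, 1, 2, 3, 5, 6, 7, 10, 12}
Step 16: find(9) -> no change; set of 9 is {9, 11}
Step 17: find(12) -> no change; set of 12 is {0, 1, 2, 3, 5, 6, 7, 10, 12}
Component of 3: {0, 1, 2, 3, 5, 6, 7, 10, 12}

Answer: 0, 1, 2, 3, 5, 6, 7, 10, 12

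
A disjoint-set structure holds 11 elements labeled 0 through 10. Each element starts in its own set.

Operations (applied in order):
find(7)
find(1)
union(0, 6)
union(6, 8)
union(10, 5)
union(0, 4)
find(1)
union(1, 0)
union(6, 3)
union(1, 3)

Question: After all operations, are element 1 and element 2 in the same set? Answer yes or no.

Answer: no

Derivation:
Step 1: find(7) -> no change; set of 7 is {7}
Step 2: find(1) -> no change; set of 1 is {1}
Step 3: union(0, 6) -> merged; set of 0 now {0, 6}
Step 4: union(6, 8) -> merged; set of 6 now {0, 6, 8}
Step 5: union(10, 5) -> merged; set of 10 now {5, 10}
Step 6: union(0, 4) -> merged; set of 0 now {0, 4, 6, 8}
Step 7: find(1) -> no change; set of 1 is {1}
Step 8: union(1, 0) -> merged; set of 1 now {0, 1, 4, 6, 8}
Step 9: union(6, 3) -> merged; set of 6 now {0, 1, 3, 4, 6, 8}
Step 10: union(1, 3) -> already same set; set of 1 now {0, 1, 3, 4, 6, 8}
Set of 1: {0, 1, 3, 4, 6, 8}; 2 is not a member.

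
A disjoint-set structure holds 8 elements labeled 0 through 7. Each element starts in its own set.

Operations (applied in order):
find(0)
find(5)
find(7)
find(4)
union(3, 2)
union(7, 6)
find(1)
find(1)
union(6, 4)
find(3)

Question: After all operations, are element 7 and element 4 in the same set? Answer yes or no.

Answer: yes

Derivation:
Step 1: find(0) -> no change; set of 0 is {0}
Step 2: find(5) -> no change; set of 5 is {5}
Step 3: find(7) -> no change; set of 7 is {7}
Step 4: find(4) -> no change; set of 4 is {4}
Step 5: union(3, 2) -> merged; set of 3 now {2, 3}
Step 6: union(7, 6) -> merged; set of 7 now {6, 7}
Step 7: find(1) -> no change; set of 1 is {1}
Step 8: find(1) -> no change; set of 1 is {1}
Step 9: union(6, 4) -> merged; set of 6 now {4, 6, 7}
Step 10: find(3) -> no change; set of 3 is {2, 3}
Set of 7: {4, 6, 7}; 4 is a member.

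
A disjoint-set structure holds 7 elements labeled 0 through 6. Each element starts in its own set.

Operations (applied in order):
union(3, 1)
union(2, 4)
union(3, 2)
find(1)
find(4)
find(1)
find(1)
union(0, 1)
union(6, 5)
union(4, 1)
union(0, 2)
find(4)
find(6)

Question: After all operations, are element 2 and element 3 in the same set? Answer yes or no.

Answer: yes

Derivation:
Step 1: union(3, 1) -> merged; set of 3 now {1, 3}
Step 2: union(2, 4) -> merged; set of 2 now {2, 4}
Step 3: union(3, 2) -> merged; set of 3 now {1, 2, 3, 4}
Step 4: find(1) -> no change; set of 1 is {1, 2, 3, 4}
Step 5: find(4) -> no change; set of 4 is {1, 2, 3, 4}
Step 6: find(1) -> no change; set of 1 is {1, 2, 3, 4}
Step 7: find(1) -> no change; set of 1 is {1, 2, 3, 4}
Step 8: union(0, 1) -> merged; set of 0 now {0, 1, 2, 3, 4}
Step 9: union(6, 5) -> merged; set of 6 now {5, 6}
Step 10: union(4, 1) -> already same set; set of 4 now {0, 1, 2, 3, 4}
Step 11: union(0, 2) -> already same set; set of 0 now {0, 1, 2, 3, 4}
Step 12: find(4) -> no change; set of 4 is {0, 1, 2, 3, 4}
Step 13: find(6) -> no change; set of 6 is {5, 6}
Set of 2: {0, 1, 2, 3, 4}; 3 is a member.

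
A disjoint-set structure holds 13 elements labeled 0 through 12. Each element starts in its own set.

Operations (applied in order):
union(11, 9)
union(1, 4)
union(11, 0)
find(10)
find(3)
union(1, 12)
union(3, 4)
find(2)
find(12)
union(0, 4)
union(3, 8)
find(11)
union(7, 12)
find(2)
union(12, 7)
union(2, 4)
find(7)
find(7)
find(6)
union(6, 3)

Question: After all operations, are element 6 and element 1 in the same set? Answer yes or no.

Answer: yes

Derivation:
Step 1: union(11, 9) -> merged; set of 11 now {9, 11}
Step 2: union(1, 4) -> merged; set of 1 now {1, 4}
Step 3: union(11, 0) -> merged; set of 11 now {0, 9, 11}
Step 4: find(10) -> no change; set of 10 is {10}
Step 5: find(3) -> no change; set of 3 is {3}
Step 6: union(1, 12) -> merged; set of 1 now {1, 4, 12}
Step 7: union(3, 4) -> merged; set of 3 now {1, 3, 4, 12}
Step 8: find(2) -> no change; set of 2 is {2}
Step 9: find(12) -> no change; set of 12 is {1, 3, 4, 12}
Step 10: union(0, 4) -> merged; set of 0 now {0, 1, 3, 4, 9, 11, 12}
Step 11: union(3, 8) -> merged; set of 3 now {0, 1, 3, 4, 8, 9, 11, 12}
Step 12: find(11) -> no change; set of 11 is {0, 1, 3, 4, 8, 9, 11, 12}
Step 13: union(7, 12) -> merged; set of 7 now {0, 1, 3, 4, 7, 8, 9, 11, 12}
Step 14: find(2) -> no change; set of 2 is {2}
Step 15: union(12, 7) -> already same set; set of 12 now {0, 1, 3, 4, 7, 8, 9, 11, 12}
Step 16: union(2, 4) -> merged; set of 2 now {0, 1, 2, 3, 4, 7, 8, 9, 11, 12}
Step 17: find(7) -> no change; set of 7 is {0, 1, 2, 3, 4, 7, 8, 9, 11, 12}
Step 18: find(7) -> no change; set of 7 is {0, 1, 2, 3, 4, 7, 8, 9, 11, 12}
Step 19: find(6) -> no change; set of 6 is {6}
Step 20: union(6, 3) -> merged; set of 6 now {0, 1, 2, 3, 4, 6, 7, 8, 9, 11, 12}
Set of 6: {0, 1, 2, 3, 4, 6, 7, 8, 9, 11, 12}; 1 is a member.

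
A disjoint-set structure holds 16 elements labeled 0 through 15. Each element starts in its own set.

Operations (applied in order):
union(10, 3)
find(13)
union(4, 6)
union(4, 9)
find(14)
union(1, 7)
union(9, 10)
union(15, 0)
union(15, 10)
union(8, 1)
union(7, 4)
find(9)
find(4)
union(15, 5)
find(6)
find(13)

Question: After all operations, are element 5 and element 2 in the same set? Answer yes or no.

Answer: no

Derivation:
Step 1: union(10, 3) -> merged; set of 10 now {3, 10}
Step 2: find(13) -> no change; set of 13 is {13}
Step 3: union(4, 6) -> merged; set of 4 now {4, 6}
Step 4: union(4, 9) -> merged; set of 4 now {4, 6, 9}
Step 5: find(14) -> no change; set of 14 is {14}
Step 6: union(1, 7) -> merged; set of 1 now {1, 7}
Step 7: union(9, 10) -> merged; set of 9 now {3, 4, 6, 9, 10}
Step 8: union(15, 0) -> merged; set of 15 now {0, 15}
Step 9: union(15, 10) -> merged; set of 15 now {0, 3, 4, 6, 9, 10, 15}
Step 10: union(8, 1) -> merged; set of 8 now {1, 7, 8}
Step 11: union(7, 4) -> merged; set of 7 now {0, 1, 3, 4, 6, 7, 8, 9, 10, 15}
Step 12: find(9) -> no change; set of 9 is {0, 1, 3, 4, 6, 7, 8, 9, 10, 15}
Step 13: find(4) -> no change; set of 4 is {0, 1, 3, 4, 6, 7, 8, 9, 10, 15}
Step 14: union(15, 5) -> merged; set of 15 now {0, 1, 3, 4, 5, 6, 7, 8, 9, 10, 15}
Step 15: find(6) -> no change; set of 6 is {0, 1, 3, 4, 5, 6, 7, 8, 9, 10, 15}
Step 16: find(13) -> no change; set of 13 is {13}
Set of 5: {0, 1, 3, 4, 5, 6, 7, 8, 9, 10, 15}; 2 is not a member.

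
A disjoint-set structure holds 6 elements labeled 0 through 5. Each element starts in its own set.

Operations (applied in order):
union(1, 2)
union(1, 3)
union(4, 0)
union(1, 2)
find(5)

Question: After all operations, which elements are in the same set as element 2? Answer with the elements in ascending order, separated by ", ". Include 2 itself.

Answer: 1, 2, 3

Derivation:
Step 1: union(1, 2) -> merged; set of 1 now {1, 2}
Step 2: union(1, 3) -> merged; set of 1 now {1, 2, 3}
Step 3: union(4, 0) -> merged; set of 4 now {0, 4}
Step 4: union(1, 2) -> already same set; set of 1 now {1, 2, 3}
Step 5: find(5) -> no change; set of 5 is {5}
Component of 2: {1, 2, 3}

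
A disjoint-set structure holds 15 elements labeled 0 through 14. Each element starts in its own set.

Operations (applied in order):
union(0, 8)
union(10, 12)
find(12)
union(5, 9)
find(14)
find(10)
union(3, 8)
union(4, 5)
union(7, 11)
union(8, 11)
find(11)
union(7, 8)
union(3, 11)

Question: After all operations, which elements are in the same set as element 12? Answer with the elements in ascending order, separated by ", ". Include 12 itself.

Step 1: union(0, 8) -> merged; set of 0 now {0, 8}
Step 2: union(10, 12) -> merged; set of 10 now {10, 12}
Step 3: find(12) -> no change; set of 12 is {10, 12}
Step 4: union(5, 9) -> merged; set of 5 now {5, 9}
Step 5: find(14) -> no change; set of 14 is {14}
Step 6: find(10) -> no change; set of 10 is {10, 12}
Step 7: union(3, 8) -> merged; set of 3 now {0, 3, 8}
Step 8: union(4, 5) -> merged; set of 4 now {4, 5, 9}
Step 9: union(7, 11) -> merged; set of 7 now {7, 11}
Step 10: union(8, 11) -> merged; set of 8 now {0, 3, 7, 8, 11}
Step 11: find(11) -> no change; set of 11 is {0, 3, 7, 8, 11}
Step 12: union(7, 8) -> already same set; set of 7 now {0, 3, 7, 8, 11}
Step 13: union(3, 11) -> already same set; set of 3 now {0, 3, 7, 8, 11}
Component of 12: {10, 12}

Answer: 10, 12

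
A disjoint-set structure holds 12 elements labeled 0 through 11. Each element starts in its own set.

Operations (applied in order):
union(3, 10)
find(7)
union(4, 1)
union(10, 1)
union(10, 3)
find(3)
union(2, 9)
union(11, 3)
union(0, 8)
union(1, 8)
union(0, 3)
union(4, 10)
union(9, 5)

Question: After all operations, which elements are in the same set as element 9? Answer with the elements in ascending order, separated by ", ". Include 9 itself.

Answer: 2, 5, 9

Derivation:
Step 1: union(3, 10) -> merged; set of 3 now {3, 10}
Step 2: find(7) -> no change; set of 7 is {7}
Step 3: union(4, 1) -> merged; set of 4 now {1, 4}
Step 4: union(10, 1) -> merged; set of 10 now {1, 3, 4, 10}
Step 5: union(10, 3) -> already same set; set of 10 now {1, 3, 4, 10}
Step 6: find(3) -> no change; set of 3 is {1, 3, 4, 10}
Step 7: union(2, 9) -> merged; set of 2 now {2, 9}
Step 8: union(11, 3) -> merged; set of 11 now {1, 3, 4, 10, 11}
Step 9: union(0, 8) -> merged; set of 0 now {0, 8}
Step 10: union(1, 8) -> merged; set of 1 now {0, 1, 3, 4, 8, 10, 11}
Step 11: union(0, 3) -> already same set; set of 0 now {0, 1, 3, 4, 8, 10, 11}
Step 12: union(4, 10) -> already same set; set of 4 now {0, 1, 3, 4, 8, 10, 11}
Step 13: union(9, 5) -> merged; set of 9 now {2, 5, 9}
Component of 9: {2, 5, 9}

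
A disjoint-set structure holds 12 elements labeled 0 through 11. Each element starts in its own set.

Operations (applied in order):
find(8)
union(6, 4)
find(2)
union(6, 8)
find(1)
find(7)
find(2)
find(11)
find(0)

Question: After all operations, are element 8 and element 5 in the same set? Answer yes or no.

Step 1: find(8) -> no change; set of 8 is {8}
Step 2: union(6, 4) -> merged; set of 6 now {4, 6}
Step 3: find(2) -> no change; set of 2 is {2}
Step 4: union(6, 8) -> merged; set of 6 now {4, 6, 8}
Step 5: find(1) -> no change; set of 1 is {1}
Step 6: find(7) -> no change; set of 7 is {7}
Step 7: find(2) -> no change; set of 2 is {2}
Step 8: find(11) -> no change; set of 11 is {11}
Step 9: find(0) -> no change; set of 0 is {0}
Set of 8: {4, 6, 8}; 5 is not a member.

Answer: no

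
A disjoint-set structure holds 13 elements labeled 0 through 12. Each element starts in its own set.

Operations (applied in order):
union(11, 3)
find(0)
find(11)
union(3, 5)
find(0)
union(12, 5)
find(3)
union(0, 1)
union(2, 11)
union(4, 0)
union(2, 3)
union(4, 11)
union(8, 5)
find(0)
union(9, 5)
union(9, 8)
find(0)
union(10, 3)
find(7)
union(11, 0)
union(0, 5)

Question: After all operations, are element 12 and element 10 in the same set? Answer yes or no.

Step 1: union(11, 3) -> merged; set of 11 now {3, 11}
Step 2: find(0) -> no change; set of 0 is {0}
Step 3: find(11) -> no change; set of 11 is {3, 11}
Step 4: union(3, 5) -> merged; set of 3 now {3, 5, 11}
Step 5: find(0) -> no change; set of 0 is {0}
Step 6: union(12, 5) -> merged; set of 12 now {3, 5, 11, 12}
Step 7: find(3) -> no change; set of 3 is {3, 5, 11, 12}
Step 8: union(0, 1) -> merged; set of 0 now {0, 1}
Step 9: union(2, 11) -> merged; set of 2 now {2, 3, 5, 11, 12}
Step 10: union(4, 0) -> merged; set of 4 now {0, 1, 4}
Step 11: union(2, 3) -> already same set; set of 2 now {2, 3, 5, 11, 12}
Step 12: union(4, 11) -> merged; set of 4 now {0, 1, 2, 3, 4, 5, 11, 12}
Step 13: union(8, 5) -> merged; set of 8 now {0, 1, 2, 3, 4, 5, 8, 11, 12}
Step 14: find(0) -> no change; set of 0 is {0, 1, 2, 3, 4, 5, 8, 11, 12}
Step 15: union(9, 5) -> merged; set of 9 now {0, 1, 2, 3, 4, 5, 8, 9, 11, 12}
Step 16: union(9, 8) -> already same set; set of 9 now {0, 1, 2, 3, 4, 5, 8, 9, 11, 12}
Step 17: find(0) -> no change; set of 0 is {0, 1, 2, 3, 4, 5, 8, 9, 11, 12}
Step 18: union(10, 3) -> merged; set of 10 now {0, 1, 2, 3, 4, 5, 8, 9, 10, 11, 12}
Step 19: find(7) -> no change; set of 7 is {7}
Step 20: union(11, 0) -> already same set; set of 11 now {0, 1, 2, 3, 4, 5, 8, 9, 10, 11, 12}
Step 21: union(0, 5) -> already same set; set of 0 now {0, 1, 2, 3, 4, 5, 8, 9, 10, 11, 12}
Set of 12: {0, 1, 2, 3, 4, 5, 8, 9, 10, 11, 12}; 10 is a member.

Answer: yes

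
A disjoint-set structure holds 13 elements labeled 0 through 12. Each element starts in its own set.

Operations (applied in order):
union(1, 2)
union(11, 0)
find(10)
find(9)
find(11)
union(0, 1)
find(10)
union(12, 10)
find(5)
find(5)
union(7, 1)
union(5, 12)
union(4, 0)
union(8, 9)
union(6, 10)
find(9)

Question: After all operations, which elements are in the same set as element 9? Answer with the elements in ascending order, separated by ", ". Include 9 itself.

Step 1: union(1, 2) -> merged; set of 1 now {1, 2}
Step 2: union(11, 0) -> merged; set of 11 now {0, 11}
Step 3: find(10) -> no change; set of 10 is {10}
Step 4: find(9) -> no change; set of 9 is {9}
Step 5: find(11) -> no change; set of 11 is {0, 11}
Step 6: union(0, 1) -> merged; set of 0 now {0, 1, 2, 11}
Step 7: find(10) -> no change; set of 10 is {10}
Step 8: union(12, 10) -> merged; set of 12 now {10, 12}
Step 9: find(5) -> no change; set of 5 is {5}
Step 10: find(5) -> no change; set of 5 is {5}
Step 11: union(7, 1) -> merged; set of 7 now {0, 1, 2, 7, 11}
Step 12: union(5, 12) -> merged; set of 5 now {5, 10, 12}
Step 13: union(4, 0) -> merged; set of 4 now {0, 1, 2, 4, 7, 11}
Step 14: union(8, 9) -> merged; set of 8 now {8, 9}
Step 15: union(6, 10) -> merged; set of 6 now {5, 6, 10, 12}
Step 16: find(9) -> no change; set of 9 is {8, 9}
Component of 9: {8, 9}

Answer: 8, 9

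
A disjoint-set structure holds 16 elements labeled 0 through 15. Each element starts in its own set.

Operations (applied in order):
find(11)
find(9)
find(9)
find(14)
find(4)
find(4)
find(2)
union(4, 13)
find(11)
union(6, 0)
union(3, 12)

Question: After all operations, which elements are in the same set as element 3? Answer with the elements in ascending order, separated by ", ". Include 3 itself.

Answer: 3, 12

Derivation:
Step 1: find(11) -> no change; set of 11 is {11}
Step 2: find(9) -> no change; set of 9 is {9}
Step 3: find(9) -> no change; set of 9 is {9}
Step 4: find(14) -> no change; set of 14 is {14}
Step 5: find(4) -> no change; set of 4 is {4}
Step 6: find(4) -> no change; set of 4 is {4}
Step 7: find(2) -> no change; set of 2 is {2}
Step 8: union(4, 13) -> merged; set of 4 now {4, 13}
Step 9: find(11) -> no change; set of 11 is {11}
Step 10: union(6, 0) -> merged; set of 6 now {0, 6}
Step 11: union(3, 12) -> merged; set of 3 now {3, 12}
Component of 3: {3, 12}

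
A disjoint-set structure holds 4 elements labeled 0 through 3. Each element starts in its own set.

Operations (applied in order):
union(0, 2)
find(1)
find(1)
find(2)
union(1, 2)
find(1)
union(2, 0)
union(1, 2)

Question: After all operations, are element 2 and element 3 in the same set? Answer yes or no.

Step 1: union(0, 2) -> merged; set of 0 now {0, 2}
Step 2: find(1) -> no change; set of 1 is {1}
Step 3: find(1) -> no change; set of 1 is {1}
Step 4: find(2) -> no change; set of 2 is {0, 2}
Step 5: union(1, 2) -> merged; set of 1 now {0, 1, 2}
Step 6: find(1) -> no change; set of 1 is {0, 1, 2}
Step 7: union(2, 0) -> already same set; set of 2 now {0, 1, 2}
Step 8: union(1, 2) -> already same set; set of 1 now {0, 1, 2}
Set of 2: {0, 1, 2}; 3 is not a member.

Answer: no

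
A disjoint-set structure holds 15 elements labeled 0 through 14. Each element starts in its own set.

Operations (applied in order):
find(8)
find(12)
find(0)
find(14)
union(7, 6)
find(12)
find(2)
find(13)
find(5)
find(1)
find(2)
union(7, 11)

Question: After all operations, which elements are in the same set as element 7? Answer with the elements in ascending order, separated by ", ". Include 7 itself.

Answer: 6, 7, 11

Derivation:
Step 1: find(8) -> no change; set of 8 is {8}
Step 2: find(12) -> no change; set of 12 is {12}
Step 3: find(0) -> no change; set of 0 is {0}
Step 4: find(14) -> no change; set of 14 is {14}
Step 5: union(7, 6) -> merged; set of 7 now {6, 7}
Step 6: find(12) -> no change; set of 12 is {12}
Step 7: find(2) -> no change; set of 2 is {2}
Step 8: find(13) -> no change; set of 13 is {13}
Step 9: find(5) -> no change; set of 5 is {5}
Step 10: find(1) -> no change; set of 1 is {1}
Step 11: find(2) -> no change; set of 2 is {2}
Step 12: union(7, 11) -> merged; set of 7 now {6, 7, 11}
Component of 7: {6, 7, 11}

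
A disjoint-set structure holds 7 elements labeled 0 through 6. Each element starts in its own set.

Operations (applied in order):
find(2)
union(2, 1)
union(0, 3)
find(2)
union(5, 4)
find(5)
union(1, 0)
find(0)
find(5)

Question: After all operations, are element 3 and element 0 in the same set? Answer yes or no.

Step 1: find(2) -> no change; set of 2 is {2}
Step 2: union(2, 1) -> merged; set of 2 now {1, 2}
Step 3: union(0, 3) -> merged; set of 0 now {0, 3}
Step 4: find(2) -> no change; set of 2 is {1, 2}
Step 5: union(5, 4) -> merged; set of 5 now {4, 5}
Step 6: find(5) -> no change; set of 5 is {4, 5}
Step 7: union(1, 0) -> merged; set of 1 now {0, 1, 2, 3}
Step 8: find(0) -> no change; set of 0 is {0, 1, 2, 3}
Step 9: find(5) -> no change; set of 5 is {4, 5}
Set of 3: {0, 1, 2, 3}; 0 is a member.

Answer: yes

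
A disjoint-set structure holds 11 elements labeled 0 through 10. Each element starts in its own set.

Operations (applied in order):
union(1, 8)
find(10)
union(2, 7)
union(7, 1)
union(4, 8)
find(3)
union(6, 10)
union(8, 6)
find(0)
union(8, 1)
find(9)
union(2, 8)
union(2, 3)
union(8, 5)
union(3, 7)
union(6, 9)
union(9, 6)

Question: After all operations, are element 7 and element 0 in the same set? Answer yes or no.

Step 1: union(1, 8) -> merged; set of 1 now {1, 8}
Step 2: find(10) -> no change; set of 10 is {10}
Step 3: union(2, 7) -> merged; set of 2 now {2, 7}
Step 4: union(7, 1) -> merged; set of 7 now {1, 2, 7, 8}
Step 5: union(4, 8) -> merged; set of 4 now {1, 2, 4, 7, 8}
Step 6: find(3) -> no change; set of 3 is {3}
Step 7: union(6, 10) -> merged; set of 6 now {6, 10}
Step 8: union(8, 6) -> merged; set of 8 now {1, 2, 4, 6, 7, 8, 10}
Step 9: find(0) -> no change; set of 0 is {0}
Step 10: union(8, 1) -> already same set; set of 8 now {1, 2, 4, 6, 7, 8, 10}
Step 11: find(9) -> no change; set of 9 is {9}
Step 12: union(2, 8) -> already same set; set of 2 now {1, 2, 4, 6, 7, 8, 10}
Step 13: union(2, 3) -> merged; set of 2 now {1, 2, 3, 4, 6, 7, 8, 10}
Step 14: union(8, 5) -> merged; set of 8 now {1, 2, 3, 4, 5, 6, 7, 8, 10}
Step 15: union(3, 7) -> already same set; set of 3 now {1, 2, 3, 4, 5, 6, 7, 8, 10}
Step 16: union(6, 9) -> merged; set of 6 now {1, 2, 3, 4, 5, 6, 7, 8, 9, 10}
Step 17: union(9, 6) -> already same set; set of 9 now {1, 2, 3, 4, 5, 6, 7, 8, 9, 10}
Set of 7: {1, 2, 3, 4, 5, 6, 7, 8, 9, 10}; 0 is not a member.

Answer: no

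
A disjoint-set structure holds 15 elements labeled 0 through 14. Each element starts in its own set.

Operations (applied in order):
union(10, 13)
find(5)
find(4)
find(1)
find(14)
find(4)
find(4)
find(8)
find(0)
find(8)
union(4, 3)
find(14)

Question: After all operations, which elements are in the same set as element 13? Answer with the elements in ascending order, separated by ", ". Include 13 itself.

Step 1: union(10, 13) -> merged; set of 10 now {10, 13}
Step 2: find(5) -> no change; set of 5 is {5}
Step 3: find(4) -> no change; set of 4 is {4}
Step 4: find(1) -> no change; set of 1 is {1}
Step 5: find(14) -> no change; set of 14 is {14}
Step 6: find(4) -> no change; set of 4 is {4}
Step 7: find(4) -> no change; set of 4 is {4}
Step 8: find(8) -> no change; set of 8 is {8}
Step 9: find(0) -> no change; set of 0 is {0}
Step 10: find(8) -> no change; set of 8 is {8}
Step 11: union(4, 3) -> merged; set of 4 now {3, 4}
Step 12: find(14) -> no change; set of 14 is {14}
Component of 13: {10, 13}

Answer: 10, 13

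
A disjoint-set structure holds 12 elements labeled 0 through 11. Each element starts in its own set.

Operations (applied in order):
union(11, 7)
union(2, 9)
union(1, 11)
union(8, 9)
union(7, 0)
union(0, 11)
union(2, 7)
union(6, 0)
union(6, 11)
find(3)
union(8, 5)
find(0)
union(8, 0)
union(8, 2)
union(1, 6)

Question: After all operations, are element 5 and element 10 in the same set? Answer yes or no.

Step 1: union(11, 7) -> merged; set of 11 now {7, 11}
Step 2: union(2, 9) -> merged; set of 2 now {2, 9}
Step 3: union(1, 11) -> merged; set of 1 now {1, 7, 11}
Step 4: union(8, 9) -> merged; set of 8 now {2, 8, 9}
Step 5: union(7, 0) -> merged; set of 7 now {0, 1, 7, 11}
Step 6: union(0, 11) -> already same set; set of 0 now {0, 1, 7, 11}
Step 7: union(2, 7) -> merged; set of 2 now {0, 1, 2, 7, 8, 9, 11}
Step 8: union(6, 0) -> merged; set of 6 now {0, 1, 2, 6, 7, 8, 9, 11}
Step 9: union(6, 11) -> already same set; set of 6 now {0, 1, 2, 6, 7, 8, 9, 11}
Step 10: find(3) -> no change; set of 3 is {3}
Step 11: union(8, 5) -> merged; set of 8 now {0, 1, 2, 5, 6, 7, 8, 9, 11}
Step 12: find(0) -> no change; set of 0 is {0, 1, 2, 5, 6, 7, 8, 9, 11}
Step 13: union(8, 0) -> already same set; set of 8 now {0, 1, 2, 5, 6, 7, 8, 9, 11}
Step 14: union(8, 2) -> already same set; set of 8 now {0, 1, 2, 5, 6, 7, 8, 9, 11}
Step 15: union(1, 6) -> already same set; set of 1 now {0, 1, 2, 5, 6, 7, 8, 9, 11}
Set of 5: {0, 1, 2, 5, 6, 7, 8, 9, 11}; 10 is not a member.

Answer: no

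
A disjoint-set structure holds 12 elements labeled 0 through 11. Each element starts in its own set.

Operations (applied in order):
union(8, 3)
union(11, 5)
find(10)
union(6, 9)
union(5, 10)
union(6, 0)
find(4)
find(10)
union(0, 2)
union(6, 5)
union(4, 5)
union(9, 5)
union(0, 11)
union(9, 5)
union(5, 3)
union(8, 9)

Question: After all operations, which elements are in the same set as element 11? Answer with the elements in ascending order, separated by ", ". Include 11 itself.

Step 1: union(8, 3) -> merged; set of 8 now {3, 8}
Step 2: union(11, 5) -> merged; set of 11 now {5, 11}
Step 3: find(10) -> no change; set of 10 is {10}
Step 4: union(6, 9) -> merged; set of 6 now {6, 9}
Step 5: union(5, 10) -> merged; set of 5 now {5, 10, 11}
Step 6: union(6, 0) -> merged; set of 6 now {0, 6, 9}
Step 7: find(4) -> no change; set of 4 is {4}
Step 8: find(10) -> no change; set of 10 is {5, 10, 11}
Step 9: union(0, 2) -> merged; set of 0 now {0, 2, 6, 9}
Step 10: union(6, 5) -> merged; set of 6 now {0, 2, 5, 6, 9, 10, 11}
Step 11: union(4, 5) -> merged; set of 4 now {0, 2, 4, 5, 6, 9, 10, 11}
Step 12: union(9, 5) -> already same set; set of 9 now {0, 2, 4, 5, 6, 9, 10, 11}
Step 13: union(0, 11) -> already same set; set of 0 now {0, 2, 4, 5, 6, 9, 10, 11}
Step 14: union(9, 5) -> already same set; set of 9 now {0, 2, 4, 5, 6, 9, 10, 11}
Step 15: union(5, 3) -> merged; set of 5 now {0, 2, 3, 4, 5, 6, 8, 9, 10, 11}
Step 16: union(8, 9) -> already same set; set of 8 now {0, 2, 3, 4, 5, 6, 8, 9, 10, 11}
Component of 11: {0, 2, 3, 4, 5, 6, 8, 9, 10, 11}

Answer: 0, 2, 3, 4, 5, 6, 8, 9, 10, 11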